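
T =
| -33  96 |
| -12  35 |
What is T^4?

[[-639, 1920], [-240, 721]]

tr T = 2 and det T = -3, so the characteristic polynomial is λ² − (2)λ + (-3) with roots -1 and 3.
Eigenvectors give P = [[3, -8], [1, -3]] with P⁻¹ = [[3, -8], [1, -3]], and T = P·diag(-1, 3)·P⁻¹.
Then T^4 = P·diag(1, 81)·P⁻¹ = [[3, -648], [1, -243]] · [[3, -8], [1, -3]] = [[-639, 1920], [-240, 721]].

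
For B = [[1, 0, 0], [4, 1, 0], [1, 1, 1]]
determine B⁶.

B = I + N where N = [[0, 0, 0], [4, 0, 0], [1, 1, 0]] is strictly lower-triangular, so N³ = 0.
(I + N)⁶ = I + 6·N + 15·N² = [[1, 0, 0], [24, 1, 0], [66, 6, 1]].

[[1, 0, 0], [24, 1, 0], [66, 6, 1]]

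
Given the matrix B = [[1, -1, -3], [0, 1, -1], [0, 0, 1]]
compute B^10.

[[1, -10, 15], [0, 1, -10], [0, 0, 1]]

B = I + N where N = [[0, -1, -3], [0, 0, -1], [0, 0, 0]] is strictly upper-triangular, so N^3 = 0.
(I + N)^10 = I + 10·N + 45·N^2 = [[1, -10, 15], [0, 1, -10], [0, 0, 1]].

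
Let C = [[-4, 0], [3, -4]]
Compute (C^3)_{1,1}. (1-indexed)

C^2 = [[16, 0], [-24, 16]]
C^3 = [[-64, 0], [144, -64]]

-64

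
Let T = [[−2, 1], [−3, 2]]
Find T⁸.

T² = I (check: tr T = 0 and det T = −1), so T⁸ = I since 8 is even.

[[1, 0], [0, 1]]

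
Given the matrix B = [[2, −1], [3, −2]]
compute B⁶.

[[1, 0], [0, 1]]

B² = I (check: tr B = 0 and det B = −1), so B⁶ = I since 6 is even.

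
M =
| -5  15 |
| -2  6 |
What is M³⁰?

M² = M (a projection; rank 1, trace 1), so M³⁰ = M.

[[-5, 15], [-2, 6]]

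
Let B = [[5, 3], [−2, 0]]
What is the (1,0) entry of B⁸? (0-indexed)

−12610

tr B = 5 and det B = 6, so the characteristic polynomial is λ² − (5)λ + (6) with roots 3 and 2.
Eigenvectors give P = [[−3, 1], [2, −1]] with P⁻¹ = [[−1, −1], [−2, −3]], and B = P·diag(3, 2)·P⁻¹.
Then B⁸ = P·diag(6561, 256)·P⁻¹ = [[−19683, 256], [13122, −256]] · [[−1, −1], [−2, −3]] = [[19171, 18915], [−12610, −12354]].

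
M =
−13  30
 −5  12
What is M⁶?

tr M = −1 and det M = −6, so the characteristic polynomial is λ² − (−1)λ + (−6) with roots −3 and 2.
Eigenvectors give P = [[3, −2], [1, −1]] with P⁻¹ = [[1, −2], [1, −3]], and M = P·diag(−3, 2)·P⁻¹.
Then M⁶ = P·diag(729, 64)·P⁻¹ = [[2187, −128], [729, −64]] · [[1, −2], [1, −3]] = [[2059, −3990], [665, −1266]].

[[2059, −3990], [665, −1266]]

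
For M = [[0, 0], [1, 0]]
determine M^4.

M is strictly triangular, hence nilpotent: M^2 = 0, so M^4 = 0.

[[0, 0], [0, 0]]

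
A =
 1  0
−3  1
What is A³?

[[1, 0], [−9, 1]]

A = I + N where N = [[0, 0], [−3, 0]] is strictly lower-triangular, so N² = 0.
(I + N)³ = I + 3·N = [[1, 0], [−9, 1]].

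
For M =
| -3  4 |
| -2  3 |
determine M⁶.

[[1, 0], [0, 1]]

M² = I (check: tr M = 0 and det M = -1), so M⁶ = I since 6 is even.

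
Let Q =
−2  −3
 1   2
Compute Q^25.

Q² = I (check: tr Q = 0 and det Q = −1), so Q^25 = Q since 25 is odd.

[[−2, −3], [1, 2]]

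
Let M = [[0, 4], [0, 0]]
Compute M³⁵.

[[0, 0], [0, 0]]

M is strictly triangular, hence nilpotent: M² = 0, so M³⁵ = 0.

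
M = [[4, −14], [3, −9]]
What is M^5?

[[1234, −2954], [633, −1509]]

tr M = −5 and det M = 6, so the characteristic polynomial is λ² − (−5)λ + (6) with roots −2 and −3.
Eigenvectors give P = [[−7, 2], [−3, 1]] with P⁻¹ = [[−1, 2], [−3, 7]], and M = P·diag(−2, −3)·P⁻¹.
Then M^5 = P·diag(−32, −243)·P⁻¹ = [[224, −486], [96, −243]] · [[−1, 2], [−3, 7]] = [[1234, −2954], [633, −1509]].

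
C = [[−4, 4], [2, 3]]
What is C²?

[[24, −4], [−2, 17]]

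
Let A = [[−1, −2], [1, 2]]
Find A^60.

A² = A (a projection; rank 1, trace 1), so A^60 = A.

[[−1, −2], [1, 2]]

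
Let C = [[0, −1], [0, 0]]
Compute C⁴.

C is strictly triangular, hence nilpotent: C² = 0, so C⁴ = 0.

[[0, 0], [0, 0]]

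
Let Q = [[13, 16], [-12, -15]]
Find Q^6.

[[-2183, -2912], [2184, 2913]]

tr Q = -2 and det Q = -3, so the characteristic polynomial is λ² − (-2)λ + (-3) with roots -3 and 1.
Eigenvectors give P = [[1, -4], [-1, 3]] with P⁻¹ = [[-3, -4], [-1, -1]], and Q = P·diag(-3, 1)·P⁻¹.
Then Q^6 = P·diag(729, 1)·P⁻¹ = [[729, -4], [-729, 3]] · [[-3, -4], [-1, -1]] = [[-2183, -2912], [2184, 2913]].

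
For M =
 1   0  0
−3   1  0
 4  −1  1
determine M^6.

M = I + N where N = [[0, 0, 0], [−3, 0, 0], [4, −1, 0]] is strictly lower-triangular, so N^3 = 0.
(I + N)^6 = I + 6·N + 15·N^2 = [[1, 0, 0], [−18, 1, 0], [69, −6, 1]].

[[1, 0, 0], [−18, 1, 0], [69, −6, 1]]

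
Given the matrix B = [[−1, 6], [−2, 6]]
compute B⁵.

[[−601, 1266], [−422, 876]]

tr B = 5 and det B = 6, so the characteristic polynomial is λ² − (5)λ + (6) with roots 2 and 3.
Eigenvectors give P = [[2, −3], [1, −2]] with P⁻¹ = [[2, −3], [1, −2]], and B = P·diag(2, 3)·P⁻¹.
Then B⁵ = P·diag(32, 243)·P⁻¹ = [[64, −729], [32, −486]] · [[2, −3], [1, −2]] = [[−601, 1266], [−422, 876]].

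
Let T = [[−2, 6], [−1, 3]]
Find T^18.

[[−2, 6], [−1, 3]]

T² = T (a projection; rank 1, trace 1), so T^18 = T.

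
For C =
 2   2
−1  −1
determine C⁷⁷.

[[2, 2], [−1, −1]]

C² = C (a projection; rank 1, trace 1), so C⁷⁷ = C.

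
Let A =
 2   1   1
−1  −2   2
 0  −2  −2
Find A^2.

[[3, −2, 2], [0, −1, −9], [2, 8, 0]]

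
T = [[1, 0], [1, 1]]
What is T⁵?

[[1, 0], [5, 1]]

T = I + N where N = [[0, 0], [1, 0]] is strictly lower-triangular, so N² = 0.
(I + N)⁵ = I + 5·N = [[1, 0], [5, 1]].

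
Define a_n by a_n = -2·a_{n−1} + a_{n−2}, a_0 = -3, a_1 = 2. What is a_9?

With companion matrix Q = [[-2, 1], [1, 0]], [a_n, a_{n−1}]ᵀ = Q·[a_{n−1}, a_{n−2}]ᵀ, so [a_9, a_8]ᵀ = Q⁸·[a_1, a_0]ᵀ.
Q⁸ = [[985, -408], [-408, 169]], giving [a_9, a_8]ᵀ = [[3194], [-1323]].

3194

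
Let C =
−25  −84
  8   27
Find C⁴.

tr C = 2 and det C = −3, so the characteristic polynomial is λ² − (2)λ + (−3) with roots −1 and 3.
Eigenvectors give P = [[−7, −3], [2, 1]] with P⁻¹ = [[−1, −3], [2, 7]], and C = P·diag(−1, 3)·P⁻¹.
Then C⁴ = P·diag(1, 81)·P⁻¹ = [[−7, −243], [2, 81]] · [[−1, −3], [2, 7]] = [[−479, −1680], [160, 561]].

[[−479, −1680], [160, 561]]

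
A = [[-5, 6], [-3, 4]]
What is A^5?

[[-65, 66], [-33, 34]]

tr A = -1 and det A = -2, so the characteristic polynomial is λ² − (-1)λ + (-2) with roots -2 and 1.
Eigenvectors give P = [[2, -1], [1, -1]] with P⁻¹ = [[1, -1], [1, -2]], and A = P·diag(-2, 1)·P⁻¹.
Then A^5 = P·diag(-32, 1)·P⁻¹ = [[-64, -1], [-32, -1]] · [[1, -1], [1, -2]] = [[-65, 66], [-33, 34]].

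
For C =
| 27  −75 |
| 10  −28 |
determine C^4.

[[−309, 975], [−130, 406]]

tr C = −1 and det C = −6, so the characteristic polynomial is λ² − (−1)λ + (−6) with roots −3 and 2.
Eigenvectors give P = [[−5, 3], [−2, 1]] with P⁻¹ = [[1, −3], [2, −5]], and C = P·diag(−3, 2)·P⁻¹.
Then C^4 = P·diag(81, 16)·P⁻¹ = [[−405, 48], [−162, 16]] · [[1, −3], [2, −5]] = [[−309, 975], [−130, 406]].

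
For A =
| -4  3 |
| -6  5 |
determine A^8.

tr A = 1 and det A = -2, so the characteristic polynomial is λ² − (1)λ + (-2) with roots -1 and 2.
Eigenvectors give P = [[1, -1], [1, -2]] with P⁻¹ = [[2, -1], [1, -1]], and A = P·diag(-1, 2)·P⁻¹.
Then A^8 = P·diag(1, 256)·P⁻¹ = [[1, -256], [1, -512]] · [[2, -1], [1, -1]] = [[-254, 255], [-510, 511]].

[[-254, 255], [-510, 511]]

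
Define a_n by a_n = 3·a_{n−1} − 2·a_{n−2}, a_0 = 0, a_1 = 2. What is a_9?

With companion matrix B = [[3, −2], [1, 0]], [a_n, a_{n−1}]ᵀ = B·[a_{n−1}, a_{n−2}]ᵀ, so [a_9, a_8]ᵀ = B^8·[a_1, a_0]ᵀ.
B^8 = [[511, −510], [255, −254]], giving [a_9, a_8]ᵀ = [[1022], [510]].

1022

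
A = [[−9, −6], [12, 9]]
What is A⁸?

tr A = 0 and det A = −9, so the characteristic polynomial is λ² − (0)λ + (−9) with roots −3 and 3.
Eigenvectors give P = [[−1, 1], [1, −2]] with P⁻¹ = [[−2, −1], [−1, −1]], and A = P·diag(−3, 3)·P⁻¹.
Then A⁸ = P·diag(6561, 6561)·P⁻¹ = [[−6561, 6561], [6561, −13122]] · [[−2, −1], [−1, −1]] = [[6561, 0], [0, 6561]].

[[6561, 0], [0, 6561]]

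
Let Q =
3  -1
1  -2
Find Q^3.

Q^2 = [[8, -1], [1, 3]]
Q^3 = [[23, -6], [6, -7]]

[[23, -6], [6, -7]]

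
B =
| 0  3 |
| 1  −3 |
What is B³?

[[−9, 36], [12, −45]]

B² = [[3, −9], [−3, 12]]
B³ = [[−9, 36], [12, −45]]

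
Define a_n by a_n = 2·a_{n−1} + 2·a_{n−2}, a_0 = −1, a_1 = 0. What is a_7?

With companion matrix M = [[2, 2], [1, 0]], [a_n, a_{n−1}]ᵀ = M·[a_{n−1}, a_{n−2}]ᵀ, so [a_7, a_6]ᵀ = M⁶·[a_1, a_0]ᵀ.
M⁶ = [[328, 240], [120, 88]], giving [a_7, a_6]ᵀ = [[−240], [−88]].

−240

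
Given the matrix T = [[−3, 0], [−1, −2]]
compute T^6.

tr T = −5 and det T = 6, so the characteristic polynomial is λ² − (−5)λ + (6) with roots −2 and −3.
Eigenvectors give P = [[0, 1], [−1, 1]] with P⁻¹ = [[1, −1], [1, 0]], and T = P·diag(−2, −3)·P⁻¹.
Then T^6 = P·diag(64, 729)·P⁻¹ = [[0, 729], [−64, 729]] · [[1, −1], [1, 0]] = [[729, 0], [665, 64]].

[[729, 0], [665, 64]]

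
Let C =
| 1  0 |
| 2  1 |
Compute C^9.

C = I + N where N = [[0, 0], [2, 0]] is strictly lower-triangular, so N^2 = 0.
(I + N)^9 = I + 9·N = [[1, 0], [18, 1]].

[[1, 0], [18, 1]]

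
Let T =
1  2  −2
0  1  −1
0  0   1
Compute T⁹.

[[1, 18, −90], [0, 1, −9], [0, 0, 1]]

T = I + N where N = [[0, 2, −2], [0, 0, −1], [0, 0, 0]] is strictly upper-triangular, so N³ = 0.
(I + N)⁹ = I + 9·N + 36·N² = [[1, 18, −90], [0, 1, −9], [0, 0, 1]].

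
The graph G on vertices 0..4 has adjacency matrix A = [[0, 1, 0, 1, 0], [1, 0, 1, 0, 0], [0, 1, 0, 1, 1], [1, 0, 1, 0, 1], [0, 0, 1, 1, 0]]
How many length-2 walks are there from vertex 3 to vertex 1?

The number of length-2 walks from vertex 3 to vertex 1 is entry (3,1) of A², where A is the adjacency matrix.
A² = [[2, 0, 2, 0, 1], [0, 2, 0, 2, 1], [2, 0, 3, 1, 1], [0, 2, 1, 3, 1], [1, 1, 1, 1, 2]]

2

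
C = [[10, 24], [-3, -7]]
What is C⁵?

tr C = 3 and det C = 2, so the characteristic polynomial is λ² − (3)λ + (2) with roots 2 and 1.
Eigenvectors give P = [[-3, -8], [1, 3]] with P⁻¹ = [[-3, -8], [1, 3]], and C = P·diag(2, 1)·P⁻¹.
Then C⁵ = P·diag(32, 1)·P⁻¹ = [[-96, -8], [32, 3]] · [[-3, -8], [1, 3]] = [[280, 744], [-93, -247]].

[[280, 744], [-93, -247]]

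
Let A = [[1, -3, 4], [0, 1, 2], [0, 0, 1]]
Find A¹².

[[1, -36, -348], [0, 1, 24], [0, 0, 1]]

A = I + N where N = [[0, -3, 4], [0, 0, 2], [0, 0, 0]] is strictly upper-triangular, so N³ = 0.
(I + N)¹² = I + 12·N + 66·N² = [[1, -36, -348], [0, 1, 24], [0, 0, 1]].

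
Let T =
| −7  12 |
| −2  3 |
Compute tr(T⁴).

tr T = −4 and det T = 3, so the characteristic polynomial is λ² − (−4)λ + (3) with roots −3 and −1.
Eigenvectors give P = [[3, 2], [1, 1]] with P⁻¹ = [[1, −2], [−1, 3]], and T = P·diag(−3, −1)·P⁻¹.
Then T⁴ = P·diag(81, 1)·P⁻¹ = [[243, 2], [81, 1]] · [[1, −2], [−1, 3]] = [[241, −480], [80, −159]].

82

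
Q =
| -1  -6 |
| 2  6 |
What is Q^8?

tr Q = 5 and det Q = 6, so the characteristic polynomial is λ² − (5)λ + (6) with roots 3 and 2.
Eigenvectors give P = [[-3, -2], [2, 1]] with P⁻¹ = [[1, 2], [-2, -3]], and Q = P·diag(3, 2)·P⁻¹.
Then Q^8 = P·diag(6561, 256)·P⁻¹ = [[-19683, -512], [13122, 256]] · [[1, 2], [-2, -3]] = [[-18659, -37830], [12610, 25476]].

[[-18659, -37830], [12610, 25476]]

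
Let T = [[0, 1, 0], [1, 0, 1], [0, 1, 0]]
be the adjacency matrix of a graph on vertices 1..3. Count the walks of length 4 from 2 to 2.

The number of length-4 walks from vertex 2 to vertex 2 is entry (2,2) of T⁴, where T is the adjacency matrix.
T² = [[1, 0, 1], [0, 2, 0], [1, 0, 1]]
T³ = [[0, 2, 0], [2, 0, 2], [0, 2, 0]]
T⁴ = [[2, 0, 2], [0, 4, 0], [2, 0, 2]]

4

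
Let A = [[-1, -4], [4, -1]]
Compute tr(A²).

-30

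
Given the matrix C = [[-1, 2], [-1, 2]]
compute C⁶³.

[[-1, 2], [-1, 2]]

C² = C (a projection; rank 1, trace 1), so C⁶³ = C.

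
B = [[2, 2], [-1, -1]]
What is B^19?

[[2, 2], [-1, -1]]

B² = B (a projection; rank 1, trace 1), so B^19 = B.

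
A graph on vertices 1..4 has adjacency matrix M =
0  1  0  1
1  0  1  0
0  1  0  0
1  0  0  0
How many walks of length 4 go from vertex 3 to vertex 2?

0

The number of length-4 walks from vertex 3 to vertex 2 is entry (3,2) of M^4, where M is the adjacency matrix.
M^2 = [[2, 0, 1, 0], [0, 2, 0, 1], [1, 0, 1, 0], [0, 1, 0, 1]]
M^3 = [[0, 3, 0, 2], [3, 0, 2, 0], [0, 2, 0, 1], [2, 0, 1, 0]]
M^4 = [[5, 0, 3, 0], [0, 5, 0, 3], [3, 0, 2, 0], [0, 3, 0, 2]]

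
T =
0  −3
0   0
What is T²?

[[0, 0], [0, 0]]

T is strictly triangular, hence nilpotent: T² = 0, so T² = 0.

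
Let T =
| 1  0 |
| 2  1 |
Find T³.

T = I + N where N = [[0, 0], [2, 0]] is strictly lower-triangular, so N² = 0.
(I + N)³ = I + 3·N = [[1, 0], [6, 1]].

[[1, 0], [6, 1]]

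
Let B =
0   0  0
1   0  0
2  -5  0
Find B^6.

[[0, 0, 0], [0, 0, 0], [0, 0, 0]]

B is strictly triangular, hence nilpotent: B^3 = 0, so B^6 = 0.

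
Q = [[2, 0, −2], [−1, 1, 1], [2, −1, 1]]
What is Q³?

Q² = [[0, 2, −6], [−1, 0, 4], [7, −2, −4]]
Q³ = [[−14, 8, −4], [6, −4, 6], [8, 2, −20]]

[[−14, 8, −4], [6, −4, 6], [8, 2, −20]]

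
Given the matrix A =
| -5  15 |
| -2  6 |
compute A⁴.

[[-5, 15], [-2, 6]]

A² = A (a projection; rank 1, trace 1), so A⁴ = A.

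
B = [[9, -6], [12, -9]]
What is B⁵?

[[729, -486], [972, -729]]

tr B = 0 and det B = -9, so the characteristic polynomial is λ² − (0)λ + (-9) with roots 3 and -3.
Eigenvectors give P = [[-1, 1], [-1, 2]] with P⁻¹ = [[-2, 1], [-1, 1]], and B = P·diag(3, -3)·P⁻¹.
Then B⁵ = P·diag(243, -243)·P⁻¹ = [[-243, -243], [-243, -486]] · [[-2, 1], [-1, 1]] = [[729, -486], [972, -729]].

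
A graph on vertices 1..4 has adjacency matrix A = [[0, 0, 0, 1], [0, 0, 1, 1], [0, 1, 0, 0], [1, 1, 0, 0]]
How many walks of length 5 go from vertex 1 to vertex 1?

0

The number of length-5 walks from vertex 1 to vertex 1 is entry (1,1) of A^5, where A is the adjacency matrix.
A^2 = [[1, 1, 0, 0], [1, 2, 0, 0], [0, 0, 1, 1], [0, 0, 1, 2]]
A^3 = [[0, 0, 1, 2], [0, 0, 2, 3], [1, 2, 0, 0], [2, 3, 0, 0]]
A^4 = [[2, 3, 0, 0], [3, 5, 0, 0], [0, 0, 2, 3], [0, 0, 3, 5]]
A^5 = [[0, 0, 3, 5], [0, 0, 5, 8], [3, 5, 0, 0], [5, 8, 0, 0]]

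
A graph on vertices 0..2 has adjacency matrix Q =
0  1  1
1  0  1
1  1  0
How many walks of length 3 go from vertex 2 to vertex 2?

2

The number of length-3 walks from vertex 2 to vertex 2 is entry (2,2) of Q^3, where Q is the adjacency matrix.
Q^2 = [[2, 1, 1], [1, 2, 1], [1, 1, 2]]
Q^3 = [[2, 3, 3], [3, 2, 3], [3, 3, 2]]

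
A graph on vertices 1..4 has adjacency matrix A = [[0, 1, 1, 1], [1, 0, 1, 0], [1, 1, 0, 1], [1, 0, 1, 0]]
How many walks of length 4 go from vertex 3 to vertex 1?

14

The number of length-4 walks from vertex 3 to vertex 1 is entry (3,1) of A⁴, where A is the adjacency matrix.
A² = [[3, 1, 2, 1], [1, 2, 1, 2], [2, 1, 3, 1], [1, 2, 1, 2]]
A³ = [[4, 5, 5, 5], [5, 2, 5, 2], [5, 5, 4, 5], [5, 2, 5, 2]]
A⁴ = [[15, 9, 14, 9], [9, 10, 9, 10], [14, 9, 15, 9], [9, 10, 9, 10]]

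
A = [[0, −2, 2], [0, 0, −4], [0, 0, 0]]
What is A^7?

[[0, 0, 0], [0, 0, 0], [0, 0, 0]]

A is strictly triangular, hence nilpotent: A^3 = 0, so A^7 = 0.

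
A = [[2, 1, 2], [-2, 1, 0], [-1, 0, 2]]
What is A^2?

[[0, 3, 8], [-6, -1, -4], [-4, -1, 2]]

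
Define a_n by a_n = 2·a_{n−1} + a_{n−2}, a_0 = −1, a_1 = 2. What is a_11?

With companion matrix T = [[2, 1], [1, 0]], [a_n, a_{n−1}]ᵀ = T·[a_{n−1}, a_{n−2}]ᵀ, so [a_11, a_10]ᵀ = T¹⁰·[a_1, a_0]ᵀ.
T¹⁰ = [[5741, 2378], [2378, 985]], giving [a_11, a_10]ᵀ = [[9104], [3771]].

9104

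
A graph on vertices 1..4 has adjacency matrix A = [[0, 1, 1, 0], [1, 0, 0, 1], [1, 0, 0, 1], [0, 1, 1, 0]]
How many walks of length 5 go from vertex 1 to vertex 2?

The number of length-5 walks from vertex 1 to vertex 2 is entry (1,2) of A^5, where A is the adjacency matrix.
A^2 = [[2, 0, 0, 2], [0, 2, 2, 0], [0, 2, 2, 0], [2, 0, 0, 2]]
A^3 = [[0, 4, 4, 0], [4, 0, 0, 4], [4, 0, 0, 4], [0, 4, 4, 0]]
A^4 = [[8, 0, 0, 8], [0, 8, 8, 0], [0, 8, 8, 0], [8, 0, 0, 8]]
A^5 = [[0, 16, 16, 0], [16, 0, 0, 16], [16, 0, 0, 16], [0, 16, 16, 0]]

16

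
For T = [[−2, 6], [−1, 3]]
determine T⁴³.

[[−2, 6], [−1, 3]]

T² = T (a projection; rank 1, trace 1), so T⁴³ = T.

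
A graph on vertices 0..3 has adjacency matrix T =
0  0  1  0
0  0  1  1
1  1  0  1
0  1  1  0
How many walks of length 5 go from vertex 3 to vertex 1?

The number of length-5 walks from vertex 3 to vertex 1 is entry (3,1) of T⁵, where T is the adjacency matrix.
T² = [[1, 1, 0, 1], [1, 2, 1, 1], [0, 1, 3, 1], [1, 1, 1, 2]]
T³ = [[0, 1, 3, 1], [1, 2, 4, 3], [3, 4, 2, 4], [1, 3, 4, 2]]
T⁴ = [[3, 4, 2, 4], [4, 7, 6, 6], [2, 6, 11, 6], [4, 6, 6, 7]]
T⁵ = [[2, 6, 11, 6], [6, 12, 17, 13], [11, 17, 14, 17], [6, 13, 17, 12]]

13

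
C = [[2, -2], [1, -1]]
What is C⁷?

C² = C (a projection; rank 1, trace 1), so C⁷ = C.

[[2, -2], [1, -1]]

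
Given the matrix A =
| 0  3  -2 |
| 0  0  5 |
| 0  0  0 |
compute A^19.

A is strictly triangular, hence nilpotent: A^3 = 0, so A^19 = 0.

[[0, 0, 0], [0, 0, 0], [0, 0, 0]]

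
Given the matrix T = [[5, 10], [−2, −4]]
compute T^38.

T² = T (a projection; rank 1, trace 1), so T^38 = T.

[[5, 10], [−2, −4]]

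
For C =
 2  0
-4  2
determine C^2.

[[4, 0], [-16, 4]]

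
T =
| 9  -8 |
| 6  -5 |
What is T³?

[[105, -104], [78, -77]]

tr T = 4 and det T = 3, so the characteristic polynomial is λ² − (4)λ + (3) with roots 3 and 1.
Eigenvectors give P = [[4, 1], [3, 1]] with P⁻¹ = [[1, -1], [-3, 4]], and T = P·diag(3, 1)·P⁻¹.
Then T³ = P·diag(27, 1)·P⁻¹ = [[108, 1], [81, 1]] · [[1, -1], [-3, 4]] = [[105, -104], [78, -77]].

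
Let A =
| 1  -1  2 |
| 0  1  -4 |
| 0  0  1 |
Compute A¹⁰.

[[1, -10, 200], [0, 1, -40], [0, 0, 1]]

A = I + N where N = [[0, -1, 2], [0, 0, -4], [0, 0, 0]] is strictly upper-triangular, so N³ = 0.
(I + N)¹⁰ = I + 10·N + 45·N² = [[1, -10, 200], [0, 1, -40], [0, 0, 1]].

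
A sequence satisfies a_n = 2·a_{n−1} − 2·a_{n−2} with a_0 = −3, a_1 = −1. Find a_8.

−48

With companion matrix B = [[2, −2], [1, 0]], [a_n, a_{n−1}]ᵀ = B·[a_{n−1}, a_{n−2}]ᵀ, so [a_8, a_7]ᵀ = B⁷·[a_1, a_0]ᵀ.
B⁷ = [[0, 16], [−8, 16]], giving [a_8, a_7]ᵀ = [[−48], [−40]].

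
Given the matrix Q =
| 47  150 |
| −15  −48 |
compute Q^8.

[[−56489, −189150], [18915, 63306]]

tr Q = −1 and det Q = −6, so the characteristic polynomial is λ² − (−1)λ + (−6) with roots 2 and −3.
Eigenvectors give P = [[10, 3], [−3, −1]] with P⁻¹ = [[1, 3], [−3, −10]], and Q = P·diag(2, −3)·P⁻¹.
Then Q^8 = P·diag(256, 6561)·P⁻¹ = [[2560, 19683], [−768, −6561]] · [[1, 3], [−3, −10]] = [[−56489, −189150], [18915, 63306]].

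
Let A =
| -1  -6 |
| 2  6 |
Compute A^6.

[[-1931, -3990], [1330, 2724]]

tr A = 5 and det A = 6, so the characteristic polynomial is λ² − (5)λ + (6) with roots 3 and 2.
Eigenvectors give P = [[-3, 2], [2, -1]] with P⁻¹ = [[1, 2], [2, 3]], and A = P·diag(3, 2)·P⁻¹.
Then A^6 = P·diag(729, 64)·P⁻¹ = [[-2187, 128], [1458, -64]] · [[1, 2], [2, 3]] = [[-1931, -3990], [1330, 2724]].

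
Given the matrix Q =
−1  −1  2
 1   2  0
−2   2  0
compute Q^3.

Q^2 = [[−4, 3, −2], [1, 3, 2], [4, 6, −4]]
Q^3 = [[11, 6, −8], [−2, 9, 2], [10, 0, 8]]

[[11, 6, −8], [−2, 9, 2], [10, 0, 8]]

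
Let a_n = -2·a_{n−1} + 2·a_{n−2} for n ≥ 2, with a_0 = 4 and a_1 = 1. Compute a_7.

With companion matrix T = [[-2, 2], [1, 0]], [a_n, a_{n−1}]ᵀ = T·[a_{n−1}, a_{n−2}]ᵀ, so [a_7, a_6]ᵀ = T^6·[a_1, a_0]ᵀ.
T^6 = [[328, -240], [-120, 88]], giving [a_7, a_6]ᵀ = [[-632], [232]].

-632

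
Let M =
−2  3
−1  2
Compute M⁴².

[[1, 0], [0, 1]]

M² = I (check: tr M = 0 and det M = −1), so M⁴² = I since 42 is even.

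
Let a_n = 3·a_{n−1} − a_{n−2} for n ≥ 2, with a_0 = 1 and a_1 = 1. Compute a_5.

With companion matrix Q = [[3, −1], [1, 0]], [a_n, a_{n−1}]ᵀ = Q·[a_{n−1}, a_{n−2}]ᵀ, so [a_5, a_4]ᵀ = Q⁴·[a_1, a_0]ᵀ.
Q⁴ = [[55, −21], [21, −8]], giving [a_5, a_4]ᵀ = [[34], [13]].

34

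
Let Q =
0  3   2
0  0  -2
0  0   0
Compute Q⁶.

[[0, 0, 0], [0, 0, 0], [0, 0, 0]]

Q is strictly triangular, hence nilpotent: Q³ = 0, so Q⁶ = 0.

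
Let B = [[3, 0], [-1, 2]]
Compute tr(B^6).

793

tr B = 5 and det B = 6, so the characteristic polynomial is λ² − (5)λ + (6) with roots 2 and 3.
Eigenvectors give P = [[0, -1], [-1, 1]] with P⁻¹ = [[-1, -1], [-1, 0]], and B = P·diag(2, 3)·P⁻¹.
Then B^6 = P·diag(64, 729)·P⁻¹ = [[0, -729], [-64, 729]] · [[-1, -1], [-1, 0]] = [[729, 0], [-665, 64]].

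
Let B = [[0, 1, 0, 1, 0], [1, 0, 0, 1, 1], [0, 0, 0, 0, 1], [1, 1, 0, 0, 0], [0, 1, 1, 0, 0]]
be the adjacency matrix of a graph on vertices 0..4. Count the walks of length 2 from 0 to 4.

The number of length-2 walks from vertex 0 to vertex 4 is entry (0,4) of B², where B is the adjacency matrix.
B² = [[2, 1, 0, 1, 1], [1, 3, 1, 1, 0], [0, 1, 1, 0, 0], [1, 1, 0, 2, 1], [1, 0, 0, 1, 2]]

1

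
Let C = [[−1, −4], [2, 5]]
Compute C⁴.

tr C = 4 and det C = 3, so the characteristic polynomial is λ² − (4)λ + (3) with roots 1 and 3.
Eigenvectors give P = [[−2, −1], [1, 1]] with P⁻¹ = [[−1, −1], [1, 2]], and C = P·diag(1, 3)·P⁻¹.
Then C⁴ = P·diag(1, 81)·P⁻¹ = [[−2, −81], [1, 81]] · [[−1, −1], [1, 2]] = [[−79, −160], [80, 161]].

[[−79, −160], [80, 161]]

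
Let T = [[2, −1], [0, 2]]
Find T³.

T² = [[4, −4], [0, 4]]
T³ = [[8, −12], [0, 8]]

[[8, −12], [0, 8]]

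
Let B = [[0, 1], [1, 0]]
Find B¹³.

B² = I (check: tr B = 0 and det B = −1), so B¹³ = B since 13 is odd.

[[0, 1], [1, 0]]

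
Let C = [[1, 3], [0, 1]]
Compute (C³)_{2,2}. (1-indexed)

C = I + N where N = [[0, 3], [0, 0]] is strictly upper-triangular, so N² = 0.
(I + N)³ = I + 3·N = [[1, 9], [0, 1]].

1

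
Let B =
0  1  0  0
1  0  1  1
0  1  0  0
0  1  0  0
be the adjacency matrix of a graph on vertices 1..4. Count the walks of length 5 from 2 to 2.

The number of length-5 walks from vertex 2 to vertex 2 is entry (2,2) of B⁵, where B is the adjacency matrix.
B² = [[1, 0, 1, 1], [0, 3, 0, 0], [1, 0, 1, 1], [1, 0, 1, 1]]
B³ = [[0, 3, 0, 0], [3, 0, 3, 3], [0, 3, 0, 0], [0, 3, 0, 0]]
B⁴ = [[3, 0, 3, 3], [0, 9, 0, 0], [3, 0, 3, 3], [3, 0, 3, 3]]
B⁵ = [[0, 9, 0, 0], [9, 0, 9, 9], [0, 9, 0, 0], [0, 9, 0, 0]]

0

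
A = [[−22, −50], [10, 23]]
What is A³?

[[−148, −350], [70, 167]]

tr A = 1 and det A = −6, so the characteristic polynomial is λ² − (1)λ + (−6) with roots 3 and −2.
Eigenvectors give P = [[−2, 5], [1, −2]] with P⁻¹ = [[2, 5], [1, 2]], and A = P·diag(3, −2)·P⁻¹.
Then A³ = P·diag(27, −8)·P⁻¹ = [[−54, −40], [27, 16]] · [[2, 5], [1, 2]] = [[−148, −350], [70, 167]].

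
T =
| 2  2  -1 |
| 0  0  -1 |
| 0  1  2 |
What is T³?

T² = [[4, 3, -6], [0, -1, -2], [0, 2, 3]]
T³ = [[8, 2, -19], [0, -2, -3], [0, 3, 4]]

[[8, 2, -19], [0, -2, -3], [0, 3, 4]]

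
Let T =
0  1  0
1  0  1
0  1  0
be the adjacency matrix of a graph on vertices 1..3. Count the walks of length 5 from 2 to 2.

The number of length-5 walks from vertex 2 to vertex 2 is entry (2,2) of T^5, where T is the adjacency matrix.
T^2 = [[1, 0, 1], [0, 2, 0], [1, 0, 1]]
T^3 = [[0, 2, 0], [2, 0, 2], [0, 2, 0]]
T^4 = [[2, 0, 2], [0, 4, 0], [2, 0, 2]]
T^5 = [[0, 4, 0], [4, 0, 4], [0, 4, 0]]

0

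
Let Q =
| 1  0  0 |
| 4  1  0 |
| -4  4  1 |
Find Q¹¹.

[[1, 0, 0], [44, 1, 0], [836, 44, 1]]

Q = I + N where N = [[0, 0, 0], [4, 0, 0], [-4, 4, 0]] is strictly lower-triangular, so N³ = 0.
(I + N)¹¹ = I + 11·N + 55·N² = [[1, 0, 0], [44, 1, 0], [836, 44, 1]].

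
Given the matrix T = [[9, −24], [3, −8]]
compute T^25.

[[9, −24], [3, −8]]

T² = T (a projection; rank 1, trace 1), so T^25 = T.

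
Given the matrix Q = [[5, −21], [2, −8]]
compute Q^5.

[[185, −651], [62, −218]]

tr Q = −3 and det Q = 2, so the characteristic polynomial is λ² − (−3)λ + (2) with roots −1 and −2.
Eigenvectors give P = [[−7, −3], [−2, −1]] with P⁻¹ = [[−1, 3], [2, −7]], and Q = P·diag(−1, −2)·P⁻¹.
Then Q^5 = P·diag(−1, −32)·P⁻¹ = [[7, 96], [2, 32]] · [[−1, 3], [2, −7]] = [[185, −651], [62, −218]].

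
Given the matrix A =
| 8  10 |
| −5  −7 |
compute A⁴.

tr A = 1 and det A = −6, so the characteristic polynomial is λ² − (1)λ + (−6) with roots −2 and 3.
Eigenvectors give P = [[−1, 2], [1, −1]] with P⁻¹ = [[1, 2], [1, 1]], and A = P·diag(−2, 3)·P⁻¹.
Then A⁴ = P·diag(16, 81)·P⁻¹ = [[−16, 162], [16, −81]] · [[1, 2], [1, 1]] = [[146, 130], [−65, −49]].

[[146, 130], [−65, −49]]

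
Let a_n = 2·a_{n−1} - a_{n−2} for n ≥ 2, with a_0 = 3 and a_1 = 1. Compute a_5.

-7

With companion matrix M = [[2, -1], [1, 0]], [a_n, a_{n−1}]ᵀ = M·[a_{n−1}, a_{n−2}]ᵀ, so [a_5, a_4]ᵀ = M⁴·[a_1, a_0]ᵀ.
M⁴ = [[5, -4], [4, -3]], giving [a_5, a_4]ᵀ = [[-7], [-5]].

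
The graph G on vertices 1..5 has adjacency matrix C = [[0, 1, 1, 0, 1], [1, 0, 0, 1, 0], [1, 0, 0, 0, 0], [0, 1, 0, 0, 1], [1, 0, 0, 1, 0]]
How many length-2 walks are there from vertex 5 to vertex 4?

The number of length-2 walks from vertex 5 to vertex 4 is entry (5,4) of C^2, where C is the adjacency matrix.
C^2 = [[3, 0, 0, 2, 0], [0, 2, 1, 0, 2], [0, 1, 1, 0, 1], [2, 0, 0, 2, 0], [0, 2, 1, 0, 2]]

0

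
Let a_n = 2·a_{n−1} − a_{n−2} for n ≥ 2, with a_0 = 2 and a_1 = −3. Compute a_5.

−23

With companion matrix B = [[2, −1], [1, 0]], [a_n, a_{n−1}]ᵀ = B·[a_{n−1}, a_{n−2}]ᵀ, so [a_5, a_4]ᵀ = B^4·[a_1, a_0]ᵀ.
B^4 = [[5, −4], [4, −3]], giving [a_5, a_4]ᵀ = [[−23], [−18]].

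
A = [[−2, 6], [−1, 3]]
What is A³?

A² = A (a projection; rank 1, trace 1), so A³ = A.

[[−2, 6], [−1, 3]]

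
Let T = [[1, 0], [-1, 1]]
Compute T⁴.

[[1, 0], [-4, 1]]

T = I + N where N = [[0, 0], [-1, 0]] is strictly lower-triangular, so N² = 0.
(I + N)⁴ = I + 4·N = [[1, 0], [-4, 1]].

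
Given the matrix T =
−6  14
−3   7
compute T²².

T² = T (a projection; rank 1, trace 1), so T²² = T.

[[−6, 14], [−3, 7]]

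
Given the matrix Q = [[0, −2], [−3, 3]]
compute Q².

[[6, −6], [−9, 15]]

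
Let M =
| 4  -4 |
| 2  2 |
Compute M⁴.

M² = [[8, -24], [12, -4]]
M³ = [[-16, -80], [40, -56]]
M⁴ = [[-224, -96], [48, -272]]

[[-224, -96], [48, -272]]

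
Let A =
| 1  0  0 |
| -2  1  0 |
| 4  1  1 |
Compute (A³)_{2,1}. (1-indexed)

-6

A = I + N where N = [[0, 0, 0], [-2, 0, 0], [4, 1, 0]] is strictly lower-triangular, so N³ = 0.
(I + N)³ = I + 3·N + 3·N² = [[1, 0, 0], [-6, 1, 0], [6, 3, 1]].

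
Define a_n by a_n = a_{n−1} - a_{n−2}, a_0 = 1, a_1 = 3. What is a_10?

-3

With companion matrix B = [[1, -1], [1, 0]], [a_n, a_{n−1}]ᵀ = B·[a_{n−1}, a_{n−2}]ᵀ, so [a_10, a_9]ᵀ = B^9·[a_1, a_0]ᵀ.
B^9 = [[-1, 0], [0, -1]], giving [a_10, a_9]ᵀ = [[-3], [-1]].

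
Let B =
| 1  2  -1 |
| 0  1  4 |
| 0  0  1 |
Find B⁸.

[[1, 16, 216], [0, 1, 32], [0, 0, 1]]

B = I + N where N = [[0, 2, -1], [0, 0, 4], [0, 0, 0]] is strictly upper-triangular, so N³ = 0.
(I + N)⁸ = I + 8·N + 28·N² = [[1, 16, 216], [0, 1, 32], [0, 0, 1]].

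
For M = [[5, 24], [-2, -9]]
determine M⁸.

[[-19679, -78720], [6560, 26241]]

tr M = -4 and det M = 3, so the characteristic polynomial is λ² − (-4)λ + (3) with roots -3 and -1.
Eigenvectors give P = [[3, 4], [-1, -1]] with P⁻¹ = [[-1, -4], [1, 3]], and M = P·diag(-3, -1)·P⁻¹.
Then M⁸ = P·diag(6561, 1)·P⁻¹ = [[19683, 4], [-6561, -1]] · [[-1, -4], [1, 3]] = [[-19679, -78720], [6560, 26241]].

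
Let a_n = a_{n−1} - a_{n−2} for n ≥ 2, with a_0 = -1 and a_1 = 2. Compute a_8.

With companion matrix B = [[1, -1], [1, 0]], [a_n, a_{n−1}]ᵀ = B·[a_{n−1}, a_{n−2}]ᵀ, so [a_8, a_7]ᵀ = B⁷·[a_1, a_0]ᵀ.
B⁷ = [[1, -1], [1, 0]], giving [a_8, a_7]ᵀ = [[3], [2]].

3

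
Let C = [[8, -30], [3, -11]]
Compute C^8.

tr C = -3 and det C = 2, so the characteristic polynomial is λ² − (-3)λ + (2) with roots -2 and -1.
Eigenvectors give P = [[3, 10], [1, 3]] with P⁻¹ = [[-3, 10], [1, -3]], and C = P·diag(-2, -1)·P⁻¹.
Then C^8 = P·diag(256, 1)·P⁻¹ = [[768, 10], [256, 3]] · [[-3, 10], [1, -3]] = [[-2294, 7650], [-765, 2551]].

[[-2294, 7650], [-765, 2551]]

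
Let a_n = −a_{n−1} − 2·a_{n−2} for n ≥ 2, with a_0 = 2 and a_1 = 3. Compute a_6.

−11

With companion matrix A = [[−1, −2], [1, 0]], [a_n, a_{n−1}]ᵀ = A·[a_{n−1}, a_{n−2}]ᵀ, so [a_6, a_5]ᵀ = A^5·[a_1, a_0]ᵀ.
A^5 = [[−5, 2], [−1, −6]], giving [a_6, a_5]ᵀ = [[−11], [−15]].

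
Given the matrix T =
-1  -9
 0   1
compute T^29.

T² = I (check: tr T = 0 and det T = -1), so T^29 = T since 29 is odd.

[[-1, -9], [0, 1]]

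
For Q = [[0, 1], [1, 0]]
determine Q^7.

Q² = I (check: tr Q = 0 and det Q = -1), so Q^7 = Q since 7 is odd.

[[0, 1], [1, 0]]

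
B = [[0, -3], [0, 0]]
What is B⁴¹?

[[0, 0], [0, 0]]

B is strictly triangular, hence nilpotent: B² = 0, so B⁴¹ = 0.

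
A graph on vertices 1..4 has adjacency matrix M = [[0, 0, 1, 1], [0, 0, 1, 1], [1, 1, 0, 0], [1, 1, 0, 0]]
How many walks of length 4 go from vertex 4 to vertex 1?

The number of length-4 walks from vertex 4 to vertex 1 is entry (4,1) of M⁴, where M is the adjacency matrix.
M² = [[2, 2, 0, 0], [2, 2, 0, 0], [0, 0, 2, 2], [0, 0, 2, 2]]
M³ = [[0, 0, 4, 4], [0, 0, 4, 4], [4, 4, 0, 0], [4, 4, 0, 0]]
M⁴ = [[8, 8, 0, 0], [8, 8, 0, 0], [0, 0, 8, 8], [0, 0, 8, 8]]

0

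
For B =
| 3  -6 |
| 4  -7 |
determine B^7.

[[4371, -6558], [4372, -6559]]

tr B = -4 and det B = 3, so the characteristic polynomial is λ² − (-4)λ + (3) with roots -3 and -1.
Eigenvectors give P = [[1, 3], [1, 2]] with P⁻¹ = [[-2, 3], [1, -1]], and B = P·diag(-3, -1)·P⁻¹.
Then B^7 = P·diag(-2187, -1)·P⁻¹ = [[-2187, -3], [-2187, -2]] · [[-2, 3], [1, -1]] = [[4371, -6558], [4372, -6559]].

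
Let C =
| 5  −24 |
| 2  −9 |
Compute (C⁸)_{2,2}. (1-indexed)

26241

tr C = −4 and det C = 3, so the characteristic polynomial is λ² − (−4)λ + (3) with roots −3 and −1.
Eigenvectors give P = [[3, 4], [1, 1]] with P⁻¹ = [[−1, 4], [1, −3]], and C = P·diag(−3, −1)·P⁻¹.
Then C⁸ = P·diag(6561, 1)·P⁻¹ = [[19683, 4], [6561, 1]] · [[−1, 4], [1, −3]] = [[−19679, 78720], [−6560, 26241]].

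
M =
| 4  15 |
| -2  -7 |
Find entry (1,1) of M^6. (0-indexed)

tr M = -3 and det M = 2, so the characteristic polynomial is λ² − (-3)λ + (2) with roots -2 and -1.
Eigenvectors give P = [[5, 3], [-2, -1]] with P⁻¹ = [[-1, -3], [2, 5]], and M = P·diag(-2, -1)·P⁻¹.
Then M^6 = P·diag(64, 1)·P⁻¹ = [[320, 3], [-128, -1]] · [[-1, -3], [2, 5]] = [[-314, -945], [126, 379]].

379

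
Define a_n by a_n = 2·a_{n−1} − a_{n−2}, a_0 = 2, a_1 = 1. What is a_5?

With companion matrix A = [[2, −1], [1, 0]], [a_n, a_{n−1}]ᵀ = A·[a_{n−1}, a_{n−2}]ᵀ, so [a_5, a_4]ᵀ = A⁴·[a_1, a_0]ᵀ.
A⁴ = [[5, −4], [4, −3]], giving [a_5, a_4]ᵀ = [[−3], [−2]].

−3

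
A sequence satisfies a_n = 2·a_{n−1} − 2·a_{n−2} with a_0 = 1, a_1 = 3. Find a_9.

With companion matrix M = [[2, −2], [1, 0]], [a_n, a_{n−1}]ᵀ = M·[a_{n−1}, a_{n−2}]ᵀ, so [a_9, a_8]ᵀ = M^8·[a_1, a_0]ᵀ.
M^8 = [[16, 0], [0, 16]], giving [a_9, a_8]ᵀ = [[48], [16]].

48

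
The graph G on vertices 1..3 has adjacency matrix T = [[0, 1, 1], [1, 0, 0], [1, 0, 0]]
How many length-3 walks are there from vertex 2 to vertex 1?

2

The number of length-3 walks from vertex 2 to vertex 1 is entry (2,1) of T³, where T is the adjacency matrix.
T² = [[2, 0, 0], [0, 1, 1], [0, 1, 1]]
T³ = [[0, 2, 2], [2, 0, 0], [2, 0, 0]]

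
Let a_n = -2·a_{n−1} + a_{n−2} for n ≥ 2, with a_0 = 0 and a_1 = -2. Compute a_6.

140

With companion matrix C = [[-2, 1], [1, 0]], [a_n, a_{n−1}]ᵀ = C·[a_{n−1}, a_{n−2}]ᵀ, so [a_6, a_5]ᵀ = C^5·[a_1, a_0]ᵀ.
C^5 = [[-70, 29], [29, -12]], giving [a_6, a_5]ᵀ = [[140], [-58]].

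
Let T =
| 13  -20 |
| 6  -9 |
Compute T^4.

[[481, -800], [240, -399]]

tr T = 4 and det T = 3, so the characteristic polynomial is λ² − (4)λ + (3) with roots 3 and 1.
Eigenvectors give P = [[2, -5], [1, -3]] with P⁻¹ = [[3, -5], [1, -2]], and T = P·diag(3, 1)·P⁻¹.
Then T^4 = P·diag(81, 1)·P⁻¹ = [[162, -5], [81, -3]] · [[3, -5], [1, -2]] = [[481, -800], [240, -399]].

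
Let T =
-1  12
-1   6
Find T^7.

[[-6049, 24708], [-2059, 8364]]

tr T = 5 and det T = 6, so the characteristic polynomial is λ² − (5)λ + (6) with roots 2 and 3.
Eigenvectors give P = [[4, -3], [1, -1]] with P⁻¹ = [[1, -3], [1, -4]], and T = P·diag(2, 3)·P⁻¹.
Then T^7 = P·diag(128, 2187)·P⁻¹ = [[512, -6561], [128, -2187]] · [[1, -3], [1, -4]] = [[-6049, 24708], [-2059, 8364]].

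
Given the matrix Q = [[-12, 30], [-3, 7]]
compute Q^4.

tr Q = -5 and det Q = 6, so the characteristic polynomial is λ² − (-5)λ + (6) with roots -2 and -3.
Eigenvectors give P = [[3, 10], [1, 3]] with P⁻¹ = [[-3, 10], [1, -3]], and Q = P·diag(-2, -3)·P⁻¹.
Then Q^4 = P·diag(16, 81)·P⁻¹ = [[48, 810], [16, 243]] · [[-3, 10], [1, -3]] = [[666, -1950], [195, -569]].

[[666, -1950], [195, -569]]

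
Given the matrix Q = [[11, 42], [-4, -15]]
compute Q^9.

tr Q = -4 and det Q = 3, so the characteristic polynomial is λ² − (-4)λ + (3) with roots -1 and -3.
Eigenvectors give P = [[7, 3], [-2, -1]] with P⁻¹ = [[1, 3], [-2, -7]], and Q = P·diag(-1, -3)·P⁻¹.
Then Q^9 = P·diag(-1, -19683)·P⁻¹ = [[-7, -59049], [2, 19683]] · [[1, 3], [-2, -7]] = [[118091, 413322], [-39364, -137775]].

[[118091, 413322], [-39364, -137775]]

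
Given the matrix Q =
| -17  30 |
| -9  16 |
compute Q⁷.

tr Q = -1 and det Q = -2, so the characteristic polynomial is λ² − (-1)λ + (-2) with roots -2 and 1.
Eigenvectors give P = [[2, -5], [1, -3]] with P⁻¹ = [[3, -5], [1, -2]], and Q = P·diag(-2, 1)·P⁻¹.
Then Q⁷ = P·diag(-128, 1)·P⁻¹ = [[-256, -5], [-128, -3]] · [[3, -5], [1, -2]] = [[-773, 1290], [-387, 646]].

[[-773, 1290], [-387, 646]]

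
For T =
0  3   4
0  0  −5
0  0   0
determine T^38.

T is strictly triangular, hence nilpotent: T^3 = 0, so T^38 = 0.

[[0, 0, 0], [0, 0, 0], [0, 0, 0]]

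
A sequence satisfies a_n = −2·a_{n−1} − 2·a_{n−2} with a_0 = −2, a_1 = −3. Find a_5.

12

With companion matrix A = [[−2, −2], [1, 0]], [a_n, a_{n−1}]ᵀ = A·[a_{n−1}, a_{n−2}]ᵀ, so [a_5, a_4]ᵀ = A⁴·[a_1, a_0]ᵀ.
A⁴ = [[−4, 0], [0, −4]], giving [a_5, a_4]ᵀ = [[12], [8]].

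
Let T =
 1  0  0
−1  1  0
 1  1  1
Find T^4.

T = I + N where N = [[0, 0, 0], [−1, 0, 0], [1, 1, 0]] is strictly lower-triangular, so N^3 = 0.
(I + N)^4 = I + 4·N + 6·N^2 = [[1, 0, 0], [−4, 1, 0], [−2, 4, 1]].

[[1, 0, 0], [−4, 1, 0], [−2, 4, 1]]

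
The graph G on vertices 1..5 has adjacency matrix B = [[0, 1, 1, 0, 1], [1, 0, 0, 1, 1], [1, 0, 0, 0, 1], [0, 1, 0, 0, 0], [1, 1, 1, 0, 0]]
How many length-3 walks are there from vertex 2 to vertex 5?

The number of length-3 walks from vertex 2 to vertex 5 is entry (2,5) of B³, where B is the adjacency matrix.
B² = [[3, 1, 1, 1, 2], [1, 3, 2, 0, 1], [1, 2, 2, 0, 1], [1, 0, 0, 1, 1], [2, 1, 1, 1, 3]]
B³ = [[4, 6, 5, 1, 5], [6, 2, 2, 3, 6], [5, 2, 2, 2, 5], [1, 3, 2, 0, 1], [5, 6, 5, 1, 4]]

6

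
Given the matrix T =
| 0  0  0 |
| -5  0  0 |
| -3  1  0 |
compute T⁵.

T is strictly triangular, hence nilpotent: T³ = 0, so T⁵ = 0.

[[0, 0, 0], [0, 0, 0], [0, 0, 0]]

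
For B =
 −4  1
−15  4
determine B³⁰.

B² = I (check: tr B = 0 and det B = −1), so B³⁰ = I since 30 is even.

[[1, 0], [0, 1]]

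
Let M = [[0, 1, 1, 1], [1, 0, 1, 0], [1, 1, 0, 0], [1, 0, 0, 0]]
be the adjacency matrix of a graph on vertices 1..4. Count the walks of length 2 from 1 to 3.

1

The number of length-2 walks from vertex 1 to vertex 3 is entry (1,3) of M^2, where M is the adjacency matrix.
M^2 = [[3, 1, 1, 0], [1, 2, 1, 1], [1, 1, 2, 1], [0, 1, 1, 1]]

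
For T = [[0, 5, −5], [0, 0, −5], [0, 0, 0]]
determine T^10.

T is strictly triangular, hence nilpotent: T^3 = 0, so T^10 = 0.

[[0, 0, 0], [0, 0, 0], [0, 0, 0]]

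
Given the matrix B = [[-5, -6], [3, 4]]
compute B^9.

[[-1025, -1026], [513, 514]]

tr B = -1 and det B = -2, so the characteristic polynomial is λ² − (-1)λ + (-2) with roots -2 and 1.
Eigenvectors give P = [[-2, 1], [1, -1]] with P⁻¹ = [[-1, -1], [-1, -2]], and B = P·diag(-2, 1)·P⁻¹.
Then B^9 = P·diag(-512, 1)·P⁻¹ = [[1024, 1], [-512, -1]] · [[-1, -1], [-1, -2]] = [[-1025, -1026], [513, 514]].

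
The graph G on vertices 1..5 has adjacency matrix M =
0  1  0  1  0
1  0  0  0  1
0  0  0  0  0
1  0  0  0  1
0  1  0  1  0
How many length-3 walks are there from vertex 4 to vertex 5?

The number of length-3 walks from vertex 4 to vertex 5 is entry (4,5) of M³, where M is the adjacency matrix.
M² = [[2, 0, 0, 0, 2], [0, 2, 0, 2, 0], [0, 0, 0, 0, 0], [0, 2, 0, 2, 0], [2, 0, 0, 0, 2]]
M³ = [[0, 4, 0, 4, 0], [4, 0, 0, 0, 4], [0, 0, 0, 0, 0], [4, 0, 0, 0, 4], [0, 4, 0, 4, 0]]

4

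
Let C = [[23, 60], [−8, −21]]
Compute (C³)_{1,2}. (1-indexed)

tr C = 2 and det C = −3, so the characteristic polynomial is λ² − (2)λ + (−3) with roots −1 and 3.
Eigenvectors give P = [[−5, 3], [2, −1]] with P⁻¹ = [[1, 3], [2, 5]], and C = P·diag(−1, 3)·P⁻¹.
Then C³ = P·diag(−1, 27)·P⁻¹ = [[5, 81], [−2, −27]] · [[1, 3], [2, 5]] = [[167, 420], [−56, −141]].

420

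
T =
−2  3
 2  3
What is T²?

[[10, 3], [2, 15]]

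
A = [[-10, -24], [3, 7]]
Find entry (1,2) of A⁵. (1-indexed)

tr A = -3 and det A = 2, so the characteristic polynomial is λ² − (-3)λ + (2) with roots -2 and -1.
Eigenvectors give P = [[-3, -8], [1, 3]] with P⁻¹ = [[-3, -8], [1, 3]], and A = P·diag(-2, -1)·P⁻¹.
Then A⁵ = P·diag(-32, -1)·P⁻¹ = [[96, 8], [-32, -3]] · [[-3, -8], [1, 3]] = [[-280, -744], [93, 247]].

-744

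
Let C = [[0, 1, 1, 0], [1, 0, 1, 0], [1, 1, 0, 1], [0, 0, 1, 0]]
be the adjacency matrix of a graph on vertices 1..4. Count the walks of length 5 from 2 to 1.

13

The number of length-5 walks from vertex 2 to vertex 1 is entry (2,1) of C⁵, where C is the adjacency matrix.
C² = [[2, 1, 1, 1], [1, 2, 1, 1], [1, 1, 3, 0], [1, 1, 0, 1]]
C³ = [[2, 3, 4, 1], [3, 2, 4, 1], [4, 4, 2, 3], [1, 1, 3, 0]]
C⁴ = [[7, 6, 6, 4], [6, 7, 6, 4], [6, 6, 11, 2], [4, 4, 2, 3]]
C⁵ = [[12, 13, 17, 6], [13, 12, 17, 6], [17, 17, 14, 11], [6, 6, 11, 2]]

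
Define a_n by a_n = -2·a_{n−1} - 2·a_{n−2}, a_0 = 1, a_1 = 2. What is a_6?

With companion matrix Q = [[-2, -2], [1, 0]], [a_n, a_{n−1}]ᵀ = Q·[a_{n−1}, a_{n−2}]ᵀ, so [a_6, a_5]ᵀ = Q⁵·[a_1, a_0]ᵀ.
Q⁵ = [[8, 8], [-4, 0]], giving [a_6, a_5]ᵀ = [[24], [-8]].

24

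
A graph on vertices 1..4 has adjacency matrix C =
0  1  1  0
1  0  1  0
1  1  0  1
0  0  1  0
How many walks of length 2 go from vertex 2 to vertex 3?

The number of length-2 walks from vertex 2 to vertex 3 is entry (2,3) of C^2, where C is the adjacency matrix.
C^2 = [[2, 1, 1, 1], [1, 2, 1, 1], [1, 1, 3, 0], [1, 1, 0, 1]]

1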